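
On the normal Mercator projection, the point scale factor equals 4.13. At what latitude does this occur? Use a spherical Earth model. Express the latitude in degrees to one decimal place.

Mercator scale is k = sec φ = 1/cos φ.
1/cos φ = 4.13  ⇒  cos φ = 0.2421  ⇒  φ = arccos(0.2421) ≈ 76.0°.

76.0°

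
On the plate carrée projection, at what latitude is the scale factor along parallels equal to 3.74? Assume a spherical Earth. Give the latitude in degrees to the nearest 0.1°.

Plate carrée: h = 1, k = sec φ along parallels.
sec φ = 3.74  ⇒  cos φ = 0.2674  ⇒  φ ≈ 74.5°.

74.5°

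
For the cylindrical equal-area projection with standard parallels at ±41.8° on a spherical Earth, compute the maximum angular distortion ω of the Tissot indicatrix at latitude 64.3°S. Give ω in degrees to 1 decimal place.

For cylindrical equal-area with standard parallel φ₀, h = cos φ / cos φ₀ and k = cos φ₀ / cos φ, so h·k = 1.
At 64.3°: h = 0.5817, k = 1.719; principal scales a = 1.719, b = 0.5817.
sin(ω/2) = (a − b)/(a + b) = 1.137/2.301 = 0.4943, so ω = 2 arcsin(0.4943) ≈ 59.3°.

59.3°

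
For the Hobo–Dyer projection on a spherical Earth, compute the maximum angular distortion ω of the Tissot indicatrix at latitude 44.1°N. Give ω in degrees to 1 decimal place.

11.4°

Hobo–Dyer is a cylindrical equal-area projection with standard parallels at ±37.5°. A cylindrical equal-area projection with standard parallel φ₀ has meridian scale h = cos φ / cos φ₀ and parallel scale k = cos φ₀ / cos φ (so areas are preserved, h·k = 1).
At 44.1°: h = 0.9052, k = 1.105; principal scales a = 1.105, b = 0.9052.
sin(ω/2) = (a − b)/(a + b) = 0.1996/2.010 = 0.09929, so ω = 2 arcsin(0.09929) ≈ 11.4°.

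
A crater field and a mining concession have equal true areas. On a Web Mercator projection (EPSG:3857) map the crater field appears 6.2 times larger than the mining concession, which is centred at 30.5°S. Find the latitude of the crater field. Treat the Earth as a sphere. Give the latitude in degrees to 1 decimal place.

For equal true areas on Mercator, apparent areas scale as sec²φ, so the ratio is cos²φ₂ / cos²φ₁.
cos²φ₂ / cos²φ₁ = 6.2  ⇒  cos φ₁ = cos 30.5° / √6.2 = 0.8616/2.490 = 0.3460.
φ₁ = arccos(0.3460) ≈ 69.8°.

69.8°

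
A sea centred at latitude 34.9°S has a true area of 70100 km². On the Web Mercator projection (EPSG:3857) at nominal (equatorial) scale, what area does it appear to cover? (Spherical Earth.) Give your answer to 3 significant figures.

104000 km²

Mercator is conformal, so the point scale is isotropic: h = k = sec φ = 1/cos φ.
Areal scale = k² = sec²φ = 1/cos²(34.9°) = 1/0.8202² = 1.487.
Apparent area = 70100 × 1.487 ≈ 104000 km².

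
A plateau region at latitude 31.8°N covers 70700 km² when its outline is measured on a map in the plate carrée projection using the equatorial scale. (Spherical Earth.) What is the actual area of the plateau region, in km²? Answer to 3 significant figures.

60100 km²

In the plate carrée (x = Rλ, y = Rφ), meridians are true-scale (h = 1) and parallels are stretched by k = sec φ.
Areal scale = h·k = 1 × sec φ; at 31.8°, h = 1.000, k = 1.177, so h·k = 1.177.
True area = apparent / (areal scale) = 70700 / 1.177 ≈ 60100 km².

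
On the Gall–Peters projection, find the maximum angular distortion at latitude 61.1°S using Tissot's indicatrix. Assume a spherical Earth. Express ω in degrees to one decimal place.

42.6°

The Gall–Peters projection is cylindrical equal-area with φ₀ = 45°. A cylindrical equal-area projection with standard parallel φ₀ has meridian scale h = cos φ / cos φ₀ and parallel scale k = cos φ₀ / cos φ (so areas are preserved, h·k = 1).
At 61.1°: h = 0.6835, k = 1.463; principal scales a = 1.463, b = 0.6835.
sin(ω/2) = (a − b)/(a + b) = 0.7797/2.147 = 0.3632, so ω = 2 arcsin(0.3632) ≈ 42.6°.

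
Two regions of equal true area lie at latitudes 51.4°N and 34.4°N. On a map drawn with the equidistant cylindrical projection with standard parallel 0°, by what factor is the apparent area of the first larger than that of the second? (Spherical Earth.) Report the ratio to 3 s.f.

In the plate carrée (x = Rλ, y = Rφ), meridians are true-scale (h = 1) and parallels are stretched by k = sec φ.
Areal scale at 51.4°: h·k = 1.000 × 1.603 = 1.603.
Areal scale at 34.4°: h·k = 1.000 × 1.212 = 1.212.
Ratio = 1.603/1.212 ≈ 1.32.

1.32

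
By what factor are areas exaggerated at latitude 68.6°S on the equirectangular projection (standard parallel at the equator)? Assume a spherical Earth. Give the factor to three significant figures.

2.74

In the plate carrée (x = Rλ, y = Rφ), meridians are true-scale (h = 1) and parallels are stretched by k = sec φ.
Areal scale = h·k = 1 × sec φ; at 68.6°, h = 1.000, k = 2.741, so h·k = 2.741.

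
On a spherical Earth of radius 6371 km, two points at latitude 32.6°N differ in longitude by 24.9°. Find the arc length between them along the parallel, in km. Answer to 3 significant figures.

Arc length along a parallel = R cos φ · Δλ (with Δλ in radians).
= 6371 × cos 32.6° × (24.9° × π/180) = 6371 × 0.8425 × 0.4346 ≈ 2330 km.

2330 km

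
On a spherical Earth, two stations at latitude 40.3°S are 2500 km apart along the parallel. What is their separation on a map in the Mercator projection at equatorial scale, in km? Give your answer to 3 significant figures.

For Mercator, h = k = sec φ (a conformal cylindrical projection has a single point scale, 1/cos φ).
Along the parallel, k = sec 40.3° = 1/0.7627 = 1.311.
Map distance = 2500 × 1.311 ≈ 3280 km.

3280 km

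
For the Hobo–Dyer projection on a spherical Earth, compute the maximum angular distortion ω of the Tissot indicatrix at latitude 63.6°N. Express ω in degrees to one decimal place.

62.9°

The Hobo–Dyer projection is cylindrical equal-area with φ₀ = 37.5°. Cylindrical equal-area (φ₀ = 37.5°): h = cos φ / cos 37.5° along meridians, k = cos 37.5° / cos φ along parallels; h·k = 1.
At 63.6°: h = 0.5605, k = 1.784; principal scales a = 1.784, b = 0.5605.
sin(ω/2) = (a − b)/(a + b) = 1.224/2.345 = 0.5219, so ω = 2 arcsin(0.5219) ≈ 62.9°.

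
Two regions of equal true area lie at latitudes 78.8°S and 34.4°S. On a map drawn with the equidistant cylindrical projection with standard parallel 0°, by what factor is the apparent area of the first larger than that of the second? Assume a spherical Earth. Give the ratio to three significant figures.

For the equirectangular projection with φ₀ = 0 (plate carrée), h = 1 along meridians and k = sec φ along parallels.
Areal scale at 78.8°: h·k = 1.000 × 5.148 = 5.148.
Areal scale at 34.4°: h·k = 1.000 × 1.212 = 1.212.
Ratio = 5.148/1.212 ≈ 4.25.

4.25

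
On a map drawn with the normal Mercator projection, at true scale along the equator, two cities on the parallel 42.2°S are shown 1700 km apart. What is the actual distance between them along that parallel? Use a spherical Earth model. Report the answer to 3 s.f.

The Mercator projection is conformal; its linear scale factor is the same in every direction and equals sec φ = 1/cos φ.
Along the parallel at 42.2°, map distances are exaggerated by k = sec 42.2° = 1.350.
True distance = 1700 / 1.350 = 1700 × cos 42.2° ≈ 1260 km.

1260 km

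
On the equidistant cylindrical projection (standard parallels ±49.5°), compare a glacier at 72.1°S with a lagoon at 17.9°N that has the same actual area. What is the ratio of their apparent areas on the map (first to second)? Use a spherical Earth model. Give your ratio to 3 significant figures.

3.10

The equidistant cylindrical projection with φ₀ = 49.5° has h = 1 (meridians true) and k = cos φ₀ / cos φ along parallels.
Areal scale at 72.1°: h·k = 1.000 × 2.113 = 2.113.
Areal scale at 17.9°: h·k = 1.000 × 0.6825 = 0.6825.
Ratio = 2.113/0.6825 ≈ 3.10.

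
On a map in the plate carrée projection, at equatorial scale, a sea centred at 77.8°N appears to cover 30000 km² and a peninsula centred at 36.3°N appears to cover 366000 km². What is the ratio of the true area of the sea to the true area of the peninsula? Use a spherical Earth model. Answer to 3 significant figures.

0.0215

Plate carrée has h = 1 and k = sec φ, giving areal scale sec φ; true area = (apparent area) · cos φ.
True area of sea: 30000 × cos(77.8°) = 30000 × 0.2113 = 6340 km².
True area of peninsula: 366000 × cos(36.3°) = 366000 × 0.8059 = 295000 km².
Ratio = 6340 / 295000 ≈ 0.0215.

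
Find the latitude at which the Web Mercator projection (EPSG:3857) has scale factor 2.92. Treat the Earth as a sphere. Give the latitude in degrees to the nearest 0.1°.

70.0°

Mercator scale is k = sec φ = 1/cos φ.
1/cos φ = 2.92  ⇒  cos φ = 0.3425  ⇒  φ = arccos(0.3425) ≈ 70.0°.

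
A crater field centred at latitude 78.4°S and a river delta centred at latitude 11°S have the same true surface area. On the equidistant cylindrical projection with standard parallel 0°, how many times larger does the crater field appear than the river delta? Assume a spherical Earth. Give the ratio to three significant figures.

4.88

For the equirectangular projection with φ₀ = 0 (plate carrée), h = 1 along meridians and k = sec φ along parallels.
Areal scale at 78.4°: h·k = 1.000 × 4.973 = 4.973.
Areal scale at 11°: h·k = 1.000 × 1.019 = 1.019.
Ratio = 4.973/1.019 ≈ 4.88.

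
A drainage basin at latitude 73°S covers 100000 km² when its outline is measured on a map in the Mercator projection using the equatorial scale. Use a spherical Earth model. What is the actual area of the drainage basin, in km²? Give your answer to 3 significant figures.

The Mercator projection is conformal; its linear scale factor is the same in every direction and equals sec φ = 1/cos φ.
Areal scale = k² = sec²φ = 1/cos²(73°) = 1/0.2924² = 11.70.
True area = apparent / (areal scale) = 100000 / 11.70 ≈ 8550 km².

8550 km²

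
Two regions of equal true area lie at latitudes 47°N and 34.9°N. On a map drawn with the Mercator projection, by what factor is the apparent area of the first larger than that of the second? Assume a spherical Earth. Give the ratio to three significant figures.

1.45

On Mercator, area is exaggerated by sec²φ = 1/cos²φ.
At 47°: sec²(47°) = 1/0.6820² = 2.150.
At 34.9°: sec²(34.9°) = 1/0.8202² = 1.487.
Ratio = 2.150/1.487 = cos²(34.9°)/cos²(47°) ≈ 1.45.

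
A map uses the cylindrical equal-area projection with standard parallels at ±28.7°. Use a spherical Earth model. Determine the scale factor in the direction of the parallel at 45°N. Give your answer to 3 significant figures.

Cylindrical equal-area (φ₀ = 28.7°): h = cos φ / cos 28.7° along meridians, k = cos 28.7° / cos φ along parallels; h·k = 1.
k = cos 28.7° / cos 45° = 0.8771/0.7071 = 1.240.

1.24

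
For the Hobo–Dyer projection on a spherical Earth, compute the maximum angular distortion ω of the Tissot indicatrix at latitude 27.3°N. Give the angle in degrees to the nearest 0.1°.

The Hobo–Dyer projection is cylindrical equal-area with φ₀ = 37.5°. For cylindrical equal-area with standard parallel φ₀, h = cos φ / cos φ₀ and k = cos φ₀ / cos φ, so h·k = 1.
At 27.3°: h = 1.120, k = 0.8928; principal scales a = 1.120, b = 0.8928.
sin(ω/2) = (a − b)/(a + b) = 0.2273/2.013 = 0.1129, so ω = 2 arcsin(0.1129) ≈ 13.0°.

13.0°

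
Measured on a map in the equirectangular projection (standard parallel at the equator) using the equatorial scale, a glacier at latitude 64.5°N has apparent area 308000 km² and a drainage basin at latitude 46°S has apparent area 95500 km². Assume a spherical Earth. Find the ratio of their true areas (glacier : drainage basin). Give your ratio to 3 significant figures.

On the plate carrée, areal scale = h·k = 1 × sec φ, so true area = apparent × cos φ.
True area of glacier: 308000 × cos(64.5°) = 308000 × 0.4305 = 132600 km².
True area of drainage basin: 95500 × cos(46°) = 95500 × 0.6947 = 66340 km².
Ratio = 132600 / 66340 ≈ 2.00.

2.00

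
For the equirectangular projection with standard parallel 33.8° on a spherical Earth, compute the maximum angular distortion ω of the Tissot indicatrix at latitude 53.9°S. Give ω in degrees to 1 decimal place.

The equidistant cylindrical projection with φ₀ = 33.8° has h = 1 (meridians true) and k = cos φ₀ / cos φ along parallels.
At 53.9°: h = 1.000, k = 1.410; principal scales a = 1.410, b = 1.000.
sin(ω/2) = (a − b)/(a + b) = 0.4104/2.410 = 0.1703, so ω = 2 arcsin(0.1703) ≈ 19.6°.

19.6°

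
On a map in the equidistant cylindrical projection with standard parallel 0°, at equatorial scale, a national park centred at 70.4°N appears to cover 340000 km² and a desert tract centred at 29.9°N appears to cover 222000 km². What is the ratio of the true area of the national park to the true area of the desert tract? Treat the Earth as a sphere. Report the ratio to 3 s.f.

0.593

On the plate carrée, areal scale = h·k = 1 × sec φ, so true area = apparent × cos φ.
True area of national park: 340000 × cos(70.4°) = 340000 × 0.3355 = 114100 km².
True area of desert tract: 222000 × cos(29.9°) = 222000 × 0.8669 = 192500 km².
Ratio = 114100 / 192500 ≈ 0.593.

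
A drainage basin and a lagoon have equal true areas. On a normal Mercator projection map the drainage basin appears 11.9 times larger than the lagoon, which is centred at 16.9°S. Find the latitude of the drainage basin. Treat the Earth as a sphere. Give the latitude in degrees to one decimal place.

73.9°

Mercator areal scale is sec²φ, so apparent-area ratio = sec²φ₁ / sec²φ₂ = cos²φ₂ / cos²φ₁.
cos²φ₂ / cos²φ₁ = 11.9  ⇒  cos φ₁ = cos 16.9° / √11.9 = 0.9568/3.450 = 0.2774.
φ₁ = arccos(0.2774) ≈ 73.9°.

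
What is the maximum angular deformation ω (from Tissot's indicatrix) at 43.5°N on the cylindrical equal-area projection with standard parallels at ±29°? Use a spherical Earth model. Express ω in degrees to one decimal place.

21.3°

For cylindrical equal-area with standard parallel φ₀, h = cos φ / cos φ₀ and k = cos φ₀ / cos φ, so h·k = 1.
At 43.5°: h = 0.8294, k = 1.206; principal scales a = 1.206, b = 0.8294.
sin(ω/2) = (a − b)/(a + b) = 0.3764/2.035 = 0.1849, so ω = 2 arcsin(0.1849) ≈ 21.3°.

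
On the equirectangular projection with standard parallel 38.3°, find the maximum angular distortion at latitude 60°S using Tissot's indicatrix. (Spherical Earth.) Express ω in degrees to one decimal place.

25.6°

In the equirectangular projection with standard parallel φ₀ = 38.3° (x = Rλ cos φ₀, y = Rφ), meridians are true-scale (h = 1) and the parallel scale is k = cos φ₀ / cos φ.
At 60°: h = 1.000, k = 1.570; principal scales a = 1.570, b = 1.000.
sin(ω/2) = (a − b)/(a + b) = 0.5696/2.570 = 0.2217, so ω = 2 arcsin(0.2217) ≈ 25.6°.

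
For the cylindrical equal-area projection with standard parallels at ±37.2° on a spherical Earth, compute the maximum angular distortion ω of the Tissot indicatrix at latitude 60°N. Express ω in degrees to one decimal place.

51.5°

Cylindrical equal-area (φ₀ = 37.2°): h = cos φ / cos 37.2° along meridians, k = cos 37.2° / cos φ along parallels; h·k = 1.
At 60°: h = 0.6277, k = 1.593; principal scales a = 1.593, b = 0.6277.
sin(ω/2) = (a − b)/(a + b) = 0.9653/2.221 = 0.4347, so ω = 2 arcsin(0.4347) ≈ 51.5°.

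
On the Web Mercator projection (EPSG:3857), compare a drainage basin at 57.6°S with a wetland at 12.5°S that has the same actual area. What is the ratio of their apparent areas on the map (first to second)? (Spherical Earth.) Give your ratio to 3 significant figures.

3.32

Mercator is conformal with k = sec φ, so areal scale = k² = sec²φ.
At 57.6°: sec²(57.6°) = 1/0.5358² = 3.483.
At 12.5°: sec²(12.5°) = 1/0.9763² = 1.049.
Ratio = 3.483/1.049 = cos²(12.5°)/cos²(57.6°) ≈ 3.32.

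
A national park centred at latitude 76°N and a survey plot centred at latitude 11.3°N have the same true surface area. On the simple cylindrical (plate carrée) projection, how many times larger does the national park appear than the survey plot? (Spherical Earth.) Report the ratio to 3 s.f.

In the plate carrée (x = Rλ, y = Rφ), meridians are true-scale (h = 1) and parallels are stretched by k = sec φ.
Areal scale at 76°: h·k = 1.000 × 4.134 = 4.134.
Areal scale at 11.3°: h·k = 1.000 × 1.020 = 1.020.
Ratio = 4.134/1.020 ≈ 4.05.

4.05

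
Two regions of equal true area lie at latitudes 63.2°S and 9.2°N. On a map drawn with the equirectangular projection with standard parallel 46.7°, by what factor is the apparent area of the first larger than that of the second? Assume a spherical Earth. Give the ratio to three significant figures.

2.19

The equidistant cylindrical projection with φ₀ = 46.7° has h = 1 (meridians true) and k = cos φ₀ / cos φ along parallels.
Areal scale at 63.2°: h·k = 1.000 × 1.521 = 1.521.
Areal scale at 9.2°: h·k = 1.000 × 0.6948 = 0.6948.
Ratio = 1.521/0.6948 ≈ 2.19.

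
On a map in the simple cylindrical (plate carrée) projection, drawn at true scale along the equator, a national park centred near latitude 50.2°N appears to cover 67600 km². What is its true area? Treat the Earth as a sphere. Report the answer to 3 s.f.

For the equirectangular projection with φ₀ = 0 (plate carrée), h = 1 along meridians and k = sec φ along parallels.
Areal scale = h·k = 1 × sec φ; at 50.2°, h = 1.000, k = 1.562, so h·k = 1.562.
True area = apparent / (areal scale) = 67600 / 1.562 ≈ 43300 km².

43300 km²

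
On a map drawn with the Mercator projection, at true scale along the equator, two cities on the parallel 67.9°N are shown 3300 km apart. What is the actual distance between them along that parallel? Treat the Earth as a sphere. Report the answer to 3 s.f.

1240 km

Mercator is conformal, so the point scale is isotropic: h = k = sec φ = 1/cos φ.
Along the parallel at 67.9°, map distances are exaggerated by k = sec 67.9° = 2.658.
True distance = 3300 / 2.658 = 3300 × cos 67.9° ≈ 1240 km.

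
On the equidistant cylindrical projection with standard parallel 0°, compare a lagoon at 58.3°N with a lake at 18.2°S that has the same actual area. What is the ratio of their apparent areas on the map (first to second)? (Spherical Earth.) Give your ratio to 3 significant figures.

Plate carrée maps x = Rλ, y = Rφ. The meridian scale is h = 1 and the parallel scale is k = 1/cos φ = sec φ.
Areal scale at 58.3°: h·k = 1.000 × 1.903 = 1.903.
Areal scale at 18.2°: h·k = 1.000 × 1.053 = 1.053.
Ratio = 1.903/1.053 ≈ 1.81.

1.81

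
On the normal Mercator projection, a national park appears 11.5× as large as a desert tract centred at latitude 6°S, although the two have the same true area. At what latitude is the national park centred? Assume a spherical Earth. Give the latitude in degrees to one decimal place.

For equal true areas on Mercator, apparent areas scale as sec²φ, so the ratio is cos²φ₂ / cos²φ₁.
cos²φ₂ / cos²φ₁ = 11.5  ⇒  cos φ₁ = cos 6° / √11.5 = 0.9945/3.391 = 0.2933.
φ₁ = arccos(0.2933) ≈ 72.9°.

72.9°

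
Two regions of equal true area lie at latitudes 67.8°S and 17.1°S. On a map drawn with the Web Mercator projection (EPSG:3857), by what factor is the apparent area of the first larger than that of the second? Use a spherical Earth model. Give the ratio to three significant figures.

6.40

Mercator areal scale is sec²φ.
At 67.8°: sec²(67.8°) = 1/0.3778² = 7.005.
At 17.1°: sec²(17.1°) = 1/0.9558² = 1.095.
Ratio = 7.005/1.095 = cos²(17.1°)/cos²(67.8°) ≈ 6.40.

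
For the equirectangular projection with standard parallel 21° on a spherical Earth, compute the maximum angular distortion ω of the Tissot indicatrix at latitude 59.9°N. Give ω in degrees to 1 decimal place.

In the equirectangular projection with standard parallel φ₀ = 21° (x = Rλ cos φ₀, y = Rφ), meridians are true-scale (h = 1) and the parallel scale is k = cos φ₀ / cos φ.
At 59.9°: h = 1.000, k = 1.862; principal scales a = 1.862, b = 1.000.
sin(ω/2) = (a − b)/(a + b) = 0.8615/2.862 = 0.3011, so ω = 2 arcsin(0.3011) ≈ 35.0°.

35.0°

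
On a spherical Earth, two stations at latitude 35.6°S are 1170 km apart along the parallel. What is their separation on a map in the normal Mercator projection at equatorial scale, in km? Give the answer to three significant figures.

Mercator is conformal, so the point scale is isotropic: h = k = sec φ = 1/cos φ.
Along the parallel, k = sec 35.6° = 1/0.8131 = 1.230.
Map distance = 1170 × 1.230 ≈ 1440 km.

1440 km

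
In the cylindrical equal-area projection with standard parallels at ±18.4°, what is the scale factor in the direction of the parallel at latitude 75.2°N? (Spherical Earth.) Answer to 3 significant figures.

For cylindrical equal-area with standard parallel φ₀, h = cos φ / cos φ₀ and k = cos φ₀ / cos φ, so h·k = 1.
k = cos 18.4° / cos 75.2° = 0.9489/0.2554 = 3.715.

3.71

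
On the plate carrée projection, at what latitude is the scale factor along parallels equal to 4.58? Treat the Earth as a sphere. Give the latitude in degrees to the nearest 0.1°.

Plate carrée: h = 1, k = sec φ along parallels.
sec φ = 4.58  ⇒  cos φ = 0.2183  ⇒  φ ≈ 77.4°.

77.4°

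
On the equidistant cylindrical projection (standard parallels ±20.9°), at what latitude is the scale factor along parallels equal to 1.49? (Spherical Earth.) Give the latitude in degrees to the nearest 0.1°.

The equidistant cylindrical projection with φ₀ = 20.9° has h = 1 (meridians true) and k = cos φ₀ / cos φ along parallels.
k = cos φ₀ / cos φ = 1.49  ⇒  cos φ = cos 20.9° / 1.49 = 0.6270.
φ = arccos(0.6270) ≈ 51.2°.

51.2°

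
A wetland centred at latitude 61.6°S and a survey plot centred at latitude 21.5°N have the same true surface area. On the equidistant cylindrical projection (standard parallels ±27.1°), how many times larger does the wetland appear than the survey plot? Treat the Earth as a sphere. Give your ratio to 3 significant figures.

The equidistant cylindrical projection with φ₀ = 27.1° has h = 1 (meridians true) and k = cos φ₀ / cos φ along parallels.
Areal scale at 61.6°: h·k = 1.000 × 1.872 = 1.872.
Areal scale at 21.5°: h·k = 1.000 × 0.9568 = 0.9568.
Ratio = 1.872/0.9568 ≈ 1.96.

1.96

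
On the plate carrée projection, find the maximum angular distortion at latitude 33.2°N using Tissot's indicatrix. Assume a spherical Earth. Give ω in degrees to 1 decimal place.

Plate carrée maps x = Rλ, y = Rφ. The meridian scale is h = 1 and the parallel scale is k = 1/cos φ = sec φ.
At 33.2°: h = 1.000, k = 1.195; principal scales a = 1.195, b = 1.000.
sin(ω/2) = (a − b)/(a + b) = 0.1951/2.195 = 0.08887, so ω = 2 arcsin(0.08887) ≈ 10.2°.

10.2°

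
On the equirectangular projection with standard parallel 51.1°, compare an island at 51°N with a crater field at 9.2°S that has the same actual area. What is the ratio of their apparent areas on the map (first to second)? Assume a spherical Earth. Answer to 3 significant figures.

In the equirectangular projection with standard parallel φ₀ = 51.1° (x = Rλ cos φ₀, y = Rφ), meridians are true-scale (h = 1) and the parallel scale is k = cos φ₀ / cos φ.
Areal scale at 51°: h·k = 1.000 × 0.9978 = 0.9978.
Areal scale at 9.2°: h·k = 1.000 × 0.6361 = 0.6361.
Ratio = 0.9978/0.6361 ≈ 1.57.

1.57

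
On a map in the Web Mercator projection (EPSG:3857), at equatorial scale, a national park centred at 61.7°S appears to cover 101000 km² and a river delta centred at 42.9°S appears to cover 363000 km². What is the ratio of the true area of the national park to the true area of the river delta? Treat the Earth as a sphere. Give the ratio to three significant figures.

0.117

Since Mercator area scale is 1/cos²φ, the true area equals the apparent area multiplied by cos²φ.
True area of national park: 101000 × cos²(61.7°) = 101000 × 0.2248 = 22700 km².
True area of river delta: 363000 × cos²(42.9°) = 363000 × 0.5366 = 194800 km².
Ratio = 22700 / 194800 ≈ 0.117.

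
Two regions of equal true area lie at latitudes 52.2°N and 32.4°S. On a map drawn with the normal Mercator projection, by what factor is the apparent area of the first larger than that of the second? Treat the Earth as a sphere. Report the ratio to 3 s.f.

Mercator is conformal with k = sec φ, so areal scale = k² = sec²φ.
At 52.2°: sec²(52.2°) = 1/0.6129² = 2.662.
At 32.4°: sec²(32.4°) = 1/0.8443² = 1.403.
Ratio = 2.662/1.403 = cos²(32.4°)/cos²(52.2°) ≈ 1.90.

1.90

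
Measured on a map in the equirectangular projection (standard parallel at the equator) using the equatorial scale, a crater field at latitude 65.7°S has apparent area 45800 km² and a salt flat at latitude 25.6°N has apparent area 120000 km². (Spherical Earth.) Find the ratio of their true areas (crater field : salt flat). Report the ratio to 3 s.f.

0.174

On the plate carrée, areal scale = h·k = 1 × sec φ, so true area = apparent × cos φ.
True area of crater field: 45800 × cos(65.7°) = 45800 × 0.4115 = 18850 km².
True area of salt flat: 120000 × cos(25.6°) = 120000 × 0.9018 = 108200 km².
Ratio = 18850 / 108200 ≈ 0.174.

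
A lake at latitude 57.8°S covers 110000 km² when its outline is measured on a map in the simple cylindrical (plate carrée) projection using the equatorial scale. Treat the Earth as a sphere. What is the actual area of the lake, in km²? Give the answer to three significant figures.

Plate carrée maps x = Rλ, y = Rφ. The meridian scale is h = 1 and the parallel scale is k = 1/cos φ = sec φ.
Areal scale = h·k = 1 × sec φ; at 57.8°, h = 1.000, k = 1.877, so h·k = 1.877.
True area = apparent / (areal scale) = 110000 / 1.877 ≈ 58600 km².

58600 km²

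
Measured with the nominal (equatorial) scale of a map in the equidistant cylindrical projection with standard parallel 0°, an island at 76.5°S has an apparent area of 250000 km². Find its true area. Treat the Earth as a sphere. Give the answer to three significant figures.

In the plate carrée (x = Rλ, y = Rφ), meridians are true-scale (h = 1) and parallels are stretched by k = sec φ.
Areal scale = h·k = 1 × sec φ; at 76.5°, h = 1.000, k = 4.284, so h·k = 4.284.
True area = apparent / (areal scale) = 250000 / 4.284 ≈ 58400 km².

58400 km²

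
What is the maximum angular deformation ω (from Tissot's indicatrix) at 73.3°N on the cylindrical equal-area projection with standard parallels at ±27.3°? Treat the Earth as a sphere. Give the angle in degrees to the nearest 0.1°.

For cylindrical equal-area with standard parallel φ₀, h = cos φ / cos φ₀ and k = cos φ₀ / cos φ, so h·k = 1.
At 73.3°: h = 0.3234, k = 3.092; principal scales a = 3.092, b = 0.3234.
sin(ω/2) = (a − b)/(a + b) = 2.769/3.416 = 0.8107, so ω = 2 arcsin(0.8107) ≈ 108.3°.

108.3°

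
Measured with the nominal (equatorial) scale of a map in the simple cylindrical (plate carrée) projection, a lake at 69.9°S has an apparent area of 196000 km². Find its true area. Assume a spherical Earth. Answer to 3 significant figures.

For the equirectangular projection with φ₀ = 0 (plate carrée), h = 1 along meridians and k = sec φ along parallels.
Areal scale = h·k = 1 × sec φ; at 69.9°, h = 1.000, k = 2.910, so h·k = 2.910.
True area = apparent / (areal scale) = 196000 / 2.910 ≈ 67400 km².

67400 km²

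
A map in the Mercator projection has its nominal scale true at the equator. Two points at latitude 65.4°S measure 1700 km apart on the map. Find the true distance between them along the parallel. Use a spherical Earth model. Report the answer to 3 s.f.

The Mercator projection is conformal; its linear scale factor is the same in every direction and equals sec φ = 1/cos φ.
Along the parallel at 65.4°, map distances are exaggerated by k = sec 65.4° = 2.402.
True distance = 1700 / 2.402 = 1700 × cos 65.4° ≈ 708 km.

708 km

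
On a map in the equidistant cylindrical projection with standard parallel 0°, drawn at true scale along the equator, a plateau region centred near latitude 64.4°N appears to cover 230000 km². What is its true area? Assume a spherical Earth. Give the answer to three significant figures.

99400 km²

In the plate carrée (x = Rλ, y = Rφ), meridians are true-scale (h = 1) and parallels are stretched by k = sec φ.
Areal scale = h·k = 1 × sec φ; at 64.4°, h = 1.000, k = 2.314, so h·k = 2.314.
True area = apparent / (areal scale) = 230000 / 2.314 ≈ 99400 km².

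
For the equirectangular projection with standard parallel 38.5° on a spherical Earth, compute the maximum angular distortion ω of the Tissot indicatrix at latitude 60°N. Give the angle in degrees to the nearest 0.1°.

The equidistant cylindrical projection with φ₀ = 38.5° has h = 1 (meridians true) and k = cos φ₀ / cos φ along parallels.
At 60°: h = 1.000, k = 1.565; principal scales a = 1.565, b = 1.000.
sin(ω/2) = (a − b)/(a + b) = 0.5652/2.565 = 0.2203, so ω = 2 arcsin(0.2203) ≈ 25.5°.

25.5°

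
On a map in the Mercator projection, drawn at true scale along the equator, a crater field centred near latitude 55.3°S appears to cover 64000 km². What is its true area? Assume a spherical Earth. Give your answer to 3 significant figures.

20700 km²

The Mercator projection is conformal; its linear scale factor is the same in every direction and equals sec φ = 1/cos φ.
Areal scale = k² = sec²φ = 1/cos²(55.3°) = 1/0.5693² = 3.086.
True area = apparent / (areal scale) = 64000 / 3.086 ≈ 20700 km².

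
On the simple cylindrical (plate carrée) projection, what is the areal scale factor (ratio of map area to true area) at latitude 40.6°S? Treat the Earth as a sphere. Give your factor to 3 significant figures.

For the equirectangular projection with φ₀ = 0 (plate carrée), h = 1 along meridians and k = sec φ along parallels.
Areal scale = h·k = 1 × sec φ; at 40.6°, h = 1.000, k = 1.317, so h·k = 1.317.

1.32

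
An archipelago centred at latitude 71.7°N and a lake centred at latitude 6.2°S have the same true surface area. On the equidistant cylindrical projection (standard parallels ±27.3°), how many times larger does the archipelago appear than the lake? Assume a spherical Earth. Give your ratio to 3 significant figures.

With standard parallel φ₀ = 27.3°, the equirectangular projection gives x = Rλ cos φ₀, y = Rφ, so h = 1 and k = cos 27.3° / cos φ.
Areal scale at 71.7°: h·k = 1.000 × 2.830 = 2.830.
Areal scale at 6.2°: h·k = 1.000 × 0.8938 = 0.8938.
Ratio = 2.830/0.8938 ≈ 3.17.

3.17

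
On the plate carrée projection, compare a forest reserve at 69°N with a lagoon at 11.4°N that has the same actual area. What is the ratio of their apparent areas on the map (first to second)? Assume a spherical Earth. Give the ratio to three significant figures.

For the equirectangular projection with φ₀ = 0 (plate carrée), h = 1 along meridians and k = sec φ along parallels.
Areal scale at 69°: h·k = 1.000 × 2.790 = 2.790.
Areal scale at 11.4°: h·k = 1.000 × 1.020 = 1.020.
Ratio = 2.790/1.020 ≈ 2.74.

2.74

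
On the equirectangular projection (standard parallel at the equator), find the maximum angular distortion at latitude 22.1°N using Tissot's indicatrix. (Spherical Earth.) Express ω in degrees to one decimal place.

4.4°

In the plate carrée (x = Rλ, y = Rφ), meridians are true-scale (h = 1) and parallels are stretched by k = sec φ.
At 22.1°: h = 1.000, k = 1.079; principal scales a = 1.079, b = 1.000.
sin(ω/2) = (a − b)/(a + b) = 0.07930/2.079 = 0.03814, so ω = 2 arcsin(0.03814) ≈ 4.4°.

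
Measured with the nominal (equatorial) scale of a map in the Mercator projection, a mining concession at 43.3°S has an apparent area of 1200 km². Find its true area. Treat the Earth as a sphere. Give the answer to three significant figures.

For Mercator, h = k = sec φ (a conformal cylindrical projection has a single point scale, 1/cos φ).
Areal scale = k² = sec²φ = 1/cos²(43.3°) = 1/0.7278² = 1.888.
True area = apparent / (areal scale) = 1200 / 1.888 ≈ 636 km².

636 km²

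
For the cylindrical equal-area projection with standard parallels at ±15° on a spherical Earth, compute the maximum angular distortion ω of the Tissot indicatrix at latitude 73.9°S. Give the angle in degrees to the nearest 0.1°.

115.9°

For cylindrical equal-area with standard parallel φ₀, h = cos φ / cos φ₀ and k = cos φ₀ / cos φ, so h·k = 1.
At 73.9°: h = 0.2871, k = 3.483; principal scales a = 3.483, b = 0.2871.
sin(ω/2) = (a − b)/(a + b) = 3.196/3.770 = 0.8477, so ω = 2 arcsin(0.8477) ≈ 115.9°.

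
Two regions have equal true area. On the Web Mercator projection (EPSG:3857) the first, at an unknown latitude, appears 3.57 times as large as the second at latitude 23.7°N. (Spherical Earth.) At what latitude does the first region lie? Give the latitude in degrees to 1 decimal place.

61.0°

For equal true areas on Mercator, apparent areas scale as sec²φ, so the ratio is cos²φ₂ / cos²φ₁.
cos²φ₂ / cos²φ₁ = 3.57  ⇒  cos φ₁ = cos 23.7° / √3.57 = 0.9157/1.889 = 0.4846.
φ₁ = arccos(0.4846) ≈ 61.0°.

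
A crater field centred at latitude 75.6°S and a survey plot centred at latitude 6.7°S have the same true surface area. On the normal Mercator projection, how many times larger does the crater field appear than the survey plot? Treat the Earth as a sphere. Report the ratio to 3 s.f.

15.9

On Mercator, area is exaggerated by sec²φ = 1/cos²φ.
At 75.6°: sec²(75.6°) = 1/0.2487² = 16.17.
At 6.7°: sec²(6.7°) = 1/0.9932² = 1.014.
Ratio = 16.17/1.014 = cos²(6.7°)/cos²(75.6°) ≈ 15.9.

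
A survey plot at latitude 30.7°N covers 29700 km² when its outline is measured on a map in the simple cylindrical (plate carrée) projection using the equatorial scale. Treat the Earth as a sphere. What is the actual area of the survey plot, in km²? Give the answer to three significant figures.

25500 km²

Plate carrée maps x = Rλ, y = Rφ. The meridian scale is h = 1 and the parallel scale is k = 1/cos φ = sec φ.
Areal scale = h·k = 1 × sec φ; at 30.7°, h = 1.000, k = 1.163, so h·k = 1.163.
True area = apparent / (areal scale) = 29700 / 1.163 ≈ 25500 km².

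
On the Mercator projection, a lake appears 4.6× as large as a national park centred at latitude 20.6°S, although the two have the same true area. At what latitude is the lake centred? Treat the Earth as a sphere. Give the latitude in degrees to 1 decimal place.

Mercator areal scale is sec²φ, so apparent-area ratio = sec²φ₁ / sec²φ₂ = cos²φ₂ / cos²φ₁.
cos²φ₂ / cos²φ₁ = 4.6  ⇒  cos φ₁ = cos 20.6° / √4.6 = 0.9361/2.145 = 0.4364.
φ₁ = arccos(0.4364) ≈ 64.1°.

64.1°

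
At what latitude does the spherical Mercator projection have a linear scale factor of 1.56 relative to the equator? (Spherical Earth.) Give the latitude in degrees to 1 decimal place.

50.1°

Mercator scale is k = sec φ = 1/cos φ.
1/cos φ = 1.56  ⇒  cos φ = 0.6410  ⇒  φ = arccos(0.6410) ≈ 50.1°.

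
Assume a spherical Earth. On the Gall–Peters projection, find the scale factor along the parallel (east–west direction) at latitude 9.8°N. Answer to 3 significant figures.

0.718

The Gall–Peters projection is cylindrical equal-area with φ₀ = 45°. For cylindrical equal-area with standard parallel φ₀, h = cos φ / cos φ₀ and k = cos φ₀ / cos φ, so h·k = 1.
k = cos 45° / cos 9.8° = 0.7071/0.9854 = 0.7176.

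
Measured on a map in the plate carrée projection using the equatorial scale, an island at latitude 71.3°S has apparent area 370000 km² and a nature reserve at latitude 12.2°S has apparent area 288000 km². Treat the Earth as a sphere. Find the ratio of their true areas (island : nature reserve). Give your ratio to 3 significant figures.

0.421

On the plate carrée, areal scale = h·k = 1 × sec φ, so true area = apparent × cos φ.
True area of island: 370000 × cos(71.3°) = 370000 × 0.3206 = 118600 km².
True area of nature reserve: 288000 × cos(12.2°) = 288000 × 0.9774 = 281500 km².
Ratio = 118600 / 281500 ≈ 0.421.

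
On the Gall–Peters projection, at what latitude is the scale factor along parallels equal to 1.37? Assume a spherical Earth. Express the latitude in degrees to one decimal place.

Gall–Peters is a cylindrical equal-area projection with standard parallels at ±45°. A cylindrical equal-area projection with standard parallel φ₀ has meridian scale h = cos φ / cos φ₀ and parallel scale k = cos φ₀ / cos φ (so areas are preserved, h·k = 1).
k = cos φ₀ / cos φ = 1.37  ⇒  cos φ = cos 45° / 1.37 = 0.5161.
φ = arccos(0.5161) ≈ 58.9°.

58.9°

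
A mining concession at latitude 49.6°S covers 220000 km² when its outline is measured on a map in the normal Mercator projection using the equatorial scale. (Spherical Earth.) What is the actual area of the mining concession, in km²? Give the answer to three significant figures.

For Mercator, h = k = sec φ (a conformal cylindrical projection has a single point scale, 1/cos φ).
Areal scale = k² = sec²φ = 1/cos²(49.6°) = 1/0.6481² = 2.381.
True area = apparent / (areal scale) = 220000 / 2.381 ≈ 92400 km².

92400 km²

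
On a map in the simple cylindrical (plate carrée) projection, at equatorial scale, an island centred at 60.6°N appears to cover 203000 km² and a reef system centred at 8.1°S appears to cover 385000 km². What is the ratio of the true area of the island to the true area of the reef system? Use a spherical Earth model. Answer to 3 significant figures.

Plate carrée has h = 1 and k = sec φ, giving areal scale sec φ; true area = (apparent area) · cos φ.
True area of island: 203000 × cos(60.6°) = 203000 × 0.4909 = 99650 km².
True area of reef system: 385000 × cos(8.1°) = 385000 × 0.9900 = 381200 km².
Ratio = 99650 / 381200 ≈ 0.261.

0.261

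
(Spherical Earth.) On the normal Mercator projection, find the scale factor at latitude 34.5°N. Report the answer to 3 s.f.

1.21

The Mercator projection is conformal; its linear scale factor is the same in every direction and equals sec φ = 1/cos φ.
k = 1/cos 34.5° = 1/0.8241 = 1.213.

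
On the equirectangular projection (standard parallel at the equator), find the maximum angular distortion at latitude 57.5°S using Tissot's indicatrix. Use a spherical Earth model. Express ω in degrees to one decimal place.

35.0°

In the plate carrée (x = Rλ, y = Rφ), meridians are true-scale (h = 1) and parallels are stretched by k = sec φ.
At 57.5°: h = 1.000, k = 1.861; principal scales a = 1.861, b = 1.000.
sin(ω/2) = (a − b)/(a + b) = 0.8612/2.861 = 0.3010, so ω = 2 arcsin(0.3010) ≈ 35.0°.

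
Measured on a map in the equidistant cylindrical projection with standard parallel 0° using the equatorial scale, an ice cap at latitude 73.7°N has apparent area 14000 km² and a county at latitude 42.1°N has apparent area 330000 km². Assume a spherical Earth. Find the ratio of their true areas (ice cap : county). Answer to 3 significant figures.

On the plate carrée, areal scale = h·k = 1 × sec φ, so true area = apparent × cos φ.
True area of ice cap: 14000 × cos(73.7°) = 14000 × 0.2807 = 3929 km².
True area of county: 330000 × cos(42.1°) = 330000 × 0.7420 = 244900 km².
Ratio = 3929 / 244900 ≈ 0.0160.

0.0160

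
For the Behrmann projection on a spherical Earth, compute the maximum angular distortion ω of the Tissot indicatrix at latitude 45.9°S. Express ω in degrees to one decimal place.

24.9°

Behrmann is a cylindrical equal-area projection with standard parallels at ±30°. Cylindrical equal-area (φ₀ = 30°): h = cos φ / cos 30° along meridians, k = cos 30° / cos φ along parallels; h·k = 1.
At 45.9°: h = 0.8036, k = 1.244; principal scales a = 1.244, b = 0.8036.
sin(ω/2) = (a − b)/(a + b) = 0.4409/2.048 = 0.2153, so ω = 2 arcsin(0.2153) ≈ 24.9°.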